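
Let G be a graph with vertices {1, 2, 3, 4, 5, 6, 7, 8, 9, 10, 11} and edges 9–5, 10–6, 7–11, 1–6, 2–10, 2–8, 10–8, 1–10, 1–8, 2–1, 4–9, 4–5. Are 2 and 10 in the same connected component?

Yes

From 2 we can reach 1, 2, 6, 8, 10, which includes 10.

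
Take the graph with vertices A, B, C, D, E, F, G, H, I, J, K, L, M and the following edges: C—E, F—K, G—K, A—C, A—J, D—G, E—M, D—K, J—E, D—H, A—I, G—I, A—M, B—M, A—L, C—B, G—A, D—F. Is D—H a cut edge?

Yes

Removing D—H leaves no path between D and H: the component count goes from 1 to 2. So it is a bridge.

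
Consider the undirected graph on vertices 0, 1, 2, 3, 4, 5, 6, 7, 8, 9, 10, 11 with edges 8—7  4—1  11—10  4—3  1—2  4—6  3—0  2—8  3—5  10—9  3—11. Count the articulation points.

7

Removing 1 increases the component count from 1 to 2, so 1 is a cut vertex.
Removing 2 increases the component count from 1 to 2, so 2 is a cut vertex.
Removing 3 increases the component count from 1 to 4, so 3 is a cut vertex.
Likewise 4, 8, 10, 11 are cut vertices.
By contrast removing 5 leaves 1 component; it is not a cut vertex. No other vertex is a cut vertex either.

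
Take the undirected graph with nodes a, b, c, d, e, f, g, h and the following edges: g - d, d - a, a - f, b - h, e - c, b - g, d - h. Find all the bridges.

The edges on the cycle b-g-d-h-b are not bridges since each lies on that cycle.
But removing a - f disconnects a from f; removing d - a disconnects d from a; removing e - c disconnects e from c — these are bridges.

a-d, a-f, c-e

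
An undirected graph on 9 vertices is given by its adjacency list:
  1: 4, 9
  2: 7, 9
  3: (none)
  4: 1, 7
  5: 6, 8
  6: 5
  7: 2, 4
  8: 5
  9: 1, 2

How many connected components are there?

3 is isolated — a component by itself.
Starting from 5 we can reach 5, 6, 8. That is one component of size 3.
Starting from 1 we can reach 1, 2, 4, 7, 9. That is one component of size 5.
Total: 3 components.

3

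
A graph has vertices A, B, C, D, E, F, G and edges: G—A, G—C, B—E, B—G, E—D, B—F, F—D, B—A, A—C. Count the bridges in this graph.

0

The edges on the cycle B-G-C-A-B are not bridges since each lies on that cycle.
Every edge lies on some cycle, so there are no bridges.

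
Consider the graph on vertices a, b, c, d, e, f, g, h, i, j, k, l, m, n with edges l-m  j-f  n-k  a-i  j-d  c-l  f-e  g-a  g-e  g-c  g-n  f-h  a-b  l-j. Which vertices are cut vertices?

Removing a increases the component count from 1 to 3, so a is a cut vertex.
Removing f increases the component count from 1 to 2, so f is a cut vertex.
Removing g increases the component count from 1 to 3, so g is a cut vertex.
Likewise j, l, n are cut vertices.
By contrast removing m leaves 1 component; it is not a cut vertex. No other vertex is a cut vertex either.

a, f, g, j, l, n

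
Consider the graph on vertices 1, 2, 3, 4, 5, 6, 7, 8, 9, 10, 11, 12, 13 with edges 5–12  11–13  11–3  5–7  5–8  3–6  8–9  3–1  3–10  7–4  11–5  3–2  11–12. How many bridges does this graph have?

10

The edges on the cycle 11-5-12-11 are not bridges since each lies on that cycle.
But removing 3–2 disconnects 3 from 2; removing 9–8 disconnects 9 from 8; removing 11–13 disconnects 11 from 13; removing 3–6 disconnects 3 from 6 — these are bridges.
In total 10 edges are bridges.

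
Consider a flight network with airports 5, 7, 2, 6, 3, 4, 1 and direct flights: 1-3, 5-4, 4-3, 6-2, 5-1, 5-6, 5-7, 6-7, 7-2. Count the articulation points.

1

Removing 5 increases the component count from 1 to 2, so 5 is a cut vertex.
By contrast removing 2 leaves 1 component; it is not a cut vertex. No other vertex is a cut vertex either.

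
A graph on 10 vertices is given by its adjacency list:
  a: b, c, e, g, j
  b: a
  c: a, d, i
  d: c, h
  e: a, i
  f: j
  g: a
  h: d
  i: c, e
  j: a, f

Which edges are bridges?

The edges on the cycle a-e-i-c-a are not bridges since each lies on that cycle.
But removing g-a disconnects g from a; removing b-a disconnects b from a; removing h-d disconnects h from d; removing j-f disconnects j from f — these are bridges.
In total 6 edges are bridges.

a-b, a-g, a-j, c-d, d-h, f-j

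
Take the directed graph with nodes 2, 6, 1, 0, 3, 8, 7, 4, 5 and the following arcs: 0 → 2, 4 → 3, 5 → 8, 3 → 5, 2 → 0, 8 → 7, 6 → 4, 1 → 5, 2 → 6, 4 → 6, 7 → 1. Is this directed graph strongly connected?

No

There is no directed path from 4 to 2, so the graph is not strongly connected.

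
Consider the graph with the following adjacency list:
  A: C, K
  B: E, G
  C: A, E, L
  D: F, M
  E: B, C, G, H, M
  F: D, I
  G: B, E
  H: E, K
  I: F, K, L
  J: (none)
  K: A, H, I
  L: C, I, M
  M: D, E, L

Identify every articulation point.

E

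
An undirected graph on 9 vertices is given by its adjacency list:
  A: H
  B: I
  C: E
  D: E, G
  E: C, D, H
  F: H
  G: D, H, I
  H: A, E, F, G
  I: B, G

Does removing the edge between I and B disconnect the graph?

Removing I-B leaves no path between I and B: the component count goes from 1 to 2. So it is a bridge.

Yes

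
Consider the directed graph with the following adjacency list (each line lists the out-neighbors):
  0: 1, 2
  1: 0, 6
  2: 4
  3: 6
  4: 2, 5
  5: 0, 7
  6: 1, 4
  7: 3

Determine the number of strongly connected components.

1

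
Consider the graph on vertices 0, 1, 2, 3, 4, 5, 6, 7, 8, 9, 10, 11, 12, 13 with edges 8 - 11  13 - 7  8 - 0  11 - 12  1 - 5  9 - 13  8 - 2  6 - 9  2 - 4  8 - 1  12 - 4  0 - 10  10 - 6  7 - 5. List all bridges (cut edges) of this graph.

The edges on the cycle 8-0-10-6-9-13-7-5-1-8 are not bridges since each lies on that cycle.
Every edge lies on some cycle, so there are no bridges.

none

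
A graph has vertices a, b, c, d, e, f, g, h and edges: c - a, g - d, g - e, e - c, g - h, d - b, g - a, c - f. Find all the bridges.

The edges on the cycle g-e-c-a-g are not bridges since each lies on that cycle.
But removing g - h disconnects g from h; removing d - b disconnects d from b; removing c - f disconnects c from f; removing g - d disconnects g from d — these are bridges.

b-d, c-f, d-g, g-h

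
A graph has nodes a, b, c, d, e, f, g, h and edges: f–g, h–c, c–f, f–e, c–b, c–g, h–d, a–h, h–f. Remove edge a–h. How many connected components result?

Before removal there is 1 component.
a–h is a bridge — removing it separates a's side from h's side.
After removal: 2 components.

2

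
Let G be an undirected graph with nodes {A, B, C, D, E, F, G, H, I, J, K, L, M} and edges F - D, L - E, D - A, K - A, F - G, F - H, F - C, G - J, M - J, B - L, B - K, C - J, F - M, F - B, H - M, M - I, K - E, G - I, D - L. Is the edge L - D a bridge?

After removing L - D, the path L-B-F-D still connects them, so the edge is not a bridge.

No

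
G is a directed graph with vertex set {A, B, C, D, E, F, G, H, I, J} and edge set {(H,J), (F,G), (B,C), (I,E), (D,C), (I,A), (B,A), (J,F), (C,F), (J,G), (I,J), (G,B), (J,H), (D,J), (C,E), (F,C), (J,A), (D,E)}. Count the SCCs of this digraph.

{B, C, F, G} are all mutually reachable — one SCC of size 4.
{H, J} are all mutually reachable — one SCC of size 2.
{I} is an SCC by itself.
{E} is an SCC by itself.
{D} is an SCC by itself.
(and 1 more singleton SCC)
That gives 6 strongly connected components.

6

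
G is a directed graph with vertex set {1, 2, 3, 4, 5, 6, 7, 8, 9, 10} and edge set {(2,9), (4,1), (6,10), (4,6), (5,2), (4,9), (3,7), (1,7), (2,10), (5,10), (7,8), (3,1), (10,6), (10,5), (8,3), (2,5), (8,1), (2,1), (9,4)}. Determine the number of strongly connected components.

2

{2, 4, 5, 6, 9, 10} are all mutually reachable — one SCC of size 6.
{1, 3, 7, 8} are all mutually reachable — one SCC of size 4.
That gives 2 strongly connected components.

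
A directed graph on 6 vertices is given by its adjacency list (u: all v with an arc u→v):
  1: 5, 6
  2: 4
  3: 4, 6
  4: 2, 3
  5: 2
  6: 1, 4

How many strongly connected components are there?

1

{1, 2, 3, 4, 5, 6} are all mutually reachable — one SCC of size 6.
That gives 1 strongly connected component.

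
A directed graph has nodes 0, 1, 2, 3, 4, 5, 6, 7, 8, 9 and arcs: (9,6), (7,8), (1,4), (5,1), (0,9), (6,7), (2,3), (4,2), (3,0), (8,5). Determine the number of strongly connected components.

1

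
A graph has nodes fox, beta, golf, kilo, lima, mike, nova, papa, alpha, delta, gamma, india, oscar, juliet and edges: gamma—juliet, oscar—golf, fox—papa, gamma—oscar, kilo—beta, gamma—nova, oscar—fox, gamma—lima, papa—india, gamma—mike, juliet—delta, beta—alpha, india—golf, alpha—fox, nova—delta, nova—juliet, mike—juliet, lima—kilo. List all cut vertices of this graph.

gamma

Removing gamma increases the component count from 1 to 2, so gamma is a cut vertex.
By contrast removing beta leaves 1 component; it is not a cut vertex. No other vertex is a cut vertex either.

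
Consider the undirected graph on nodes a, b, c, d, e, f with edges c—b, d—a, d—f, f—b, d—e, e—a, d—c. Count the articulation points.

Removing d increases the component count from 1 to 2, so d is a cut vertex.
By contrast removing f leaves 1 component; it is not a cut vertex. No other vertex is a cut vertex either.

1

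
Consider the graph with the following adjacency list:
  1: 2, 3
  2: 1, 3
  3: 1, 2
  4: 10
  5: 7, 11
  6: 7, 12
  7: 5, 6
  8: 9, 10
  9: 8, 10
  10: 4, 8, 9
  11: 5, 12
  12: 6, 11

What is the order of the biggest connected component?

Starting from 1 we can reach 1, 2, 3. That is one component of size 3.
Starting from 4 we can reach 4, 8, 9, 10. That is one component of size 4.
Starting from 5 we can reach 5, 6, 7, 11, 12. That is one component of size 5.
The largest has 5 vertices.

5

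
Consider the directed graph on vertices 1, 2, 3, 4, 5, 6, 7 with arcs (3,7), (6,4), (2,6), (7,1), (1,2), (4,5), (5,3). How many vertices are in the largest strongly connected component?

7

{1, 2, 3, 4, 5, 6, 7} are all mutually reachable — one SCC of size 7.
The largest has 7 vertices.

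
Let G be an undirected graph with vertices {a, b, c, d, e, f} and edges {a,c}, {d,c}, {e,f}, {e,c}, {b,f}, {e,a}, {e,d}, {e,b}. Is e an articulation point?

Yes

Deleting e raises the number of components from 1 to 2, so e is a cut vertex.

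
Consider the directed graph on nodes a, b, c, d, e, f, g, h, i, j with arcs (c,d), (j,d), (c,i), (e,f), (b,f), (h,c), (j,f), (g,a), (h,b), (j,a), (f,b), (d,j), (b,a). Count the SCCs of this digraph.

{b, f} are all mutually reachable — one SCC of size 2.
{d, j} are all mutually reachable — one SCC of size 2.
{h} is an SCC by itself.
{i} is an SCC by itself.
{a} is an SCC by itself.
(and 3 more singleton SCCs)
That gives 8 strongly connected components.

8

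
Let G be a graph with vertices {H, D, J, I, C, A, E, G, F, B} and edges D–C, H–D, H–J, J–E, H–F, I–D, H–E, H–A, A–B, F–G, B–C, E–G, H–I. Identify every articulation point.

Removing H increases the component count from 1 to 2, so H is a cut vertex.
By contrast removing A leaves 1 component; it is not a cut vertex. No other vertex is a cut vertex either.

H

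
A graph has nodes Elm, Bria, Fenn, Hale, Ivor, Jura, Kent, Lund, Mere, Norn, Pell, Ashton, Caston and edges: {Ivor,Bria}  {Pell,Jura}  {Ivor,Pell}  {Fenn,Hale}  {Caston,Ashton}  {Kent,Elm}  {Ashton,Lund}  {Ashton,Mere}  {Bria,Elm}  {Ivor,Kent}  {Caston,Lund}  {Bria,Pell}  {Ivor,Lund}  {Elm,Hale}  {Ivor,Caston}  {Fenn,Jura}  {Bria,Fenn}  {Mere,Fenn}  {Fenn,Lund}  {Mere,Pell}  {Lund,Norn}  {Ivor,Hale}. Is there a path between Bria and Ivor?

From Bria we can reach Elm, Bria, Fenn, Hale, Ivor, Jura, Kent, Lund, Mere, Norn, Pell, Ashton, Caston, which includes Ivor.

Yes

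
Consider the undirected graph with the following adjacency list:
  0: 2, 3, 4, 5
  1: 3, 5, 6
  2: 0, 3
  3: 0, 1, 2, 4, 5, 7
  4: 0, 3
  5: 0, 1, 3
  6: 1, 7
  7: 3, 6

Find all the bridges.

none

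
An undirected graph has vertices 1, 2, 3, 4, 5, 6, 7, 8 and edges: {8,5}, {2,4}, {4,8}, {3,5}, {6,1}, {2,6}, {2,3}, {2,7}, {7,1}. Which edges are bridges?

none

The edges on the cycle 2-4-8-5-3-2 are not bridges since each lies on that cycle.
Every edge lies on some cycle, so there are no bridges.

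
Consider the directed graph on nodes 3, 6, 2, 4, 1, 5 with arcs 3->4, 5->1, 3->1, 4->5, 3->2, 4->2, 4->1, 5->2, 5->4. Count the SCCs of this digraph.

5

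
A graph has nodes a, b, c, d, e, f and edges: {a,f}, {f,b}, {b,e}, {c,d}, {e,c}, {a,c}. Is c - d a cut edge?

Removing c - d leaves no path between c and d: the component count goes from 1 to 2. So it is a bridge.

Yes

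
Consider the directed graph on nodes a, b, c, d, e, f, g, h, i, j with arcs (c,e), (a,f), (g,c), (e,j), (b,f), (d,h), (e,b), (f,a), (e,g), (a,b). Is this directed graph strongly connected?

No

There is no directed path from a to e, so the graph is not strongly connected.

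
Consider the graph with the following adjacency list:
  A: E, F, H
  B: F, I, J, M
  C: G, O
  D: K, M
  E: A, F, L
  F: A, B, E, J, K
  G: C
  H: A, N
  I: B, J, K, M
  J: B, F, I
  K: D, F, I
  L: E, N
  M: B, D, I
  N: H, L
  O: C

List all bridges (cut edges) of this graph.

The edges on the cycle F-A-H-N-L-E-F are not bridges since each lies on that cycle.
But removing C-G disconnects C from G; removing O-C disconnects O from C — these are bridges.

C-G, C-O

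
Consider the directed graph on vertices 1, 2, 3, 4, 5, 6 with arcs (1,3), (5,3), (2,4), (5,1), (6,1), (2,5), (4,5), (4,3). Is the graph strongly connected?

No

There is no directed path from 6 to 4, so the graph is not strongly connected.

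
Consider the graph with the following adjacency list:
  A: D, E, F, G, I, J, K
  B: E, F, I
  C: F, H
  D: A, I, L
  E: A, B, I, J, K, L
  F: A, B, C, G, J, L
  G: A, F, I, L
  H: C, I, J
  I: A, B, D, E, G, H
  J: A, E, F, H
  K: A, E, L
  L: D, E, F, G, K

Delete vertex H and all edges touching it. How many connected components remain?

1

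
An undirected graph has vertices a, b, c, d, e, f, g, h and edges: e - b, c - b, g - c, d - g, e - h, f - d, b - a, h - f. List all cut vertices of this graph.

b

Removing b increases the component count from 1 to 2, so b is a cut vertex.
By contrast removing a leaves 1 component; it is not a cut vertex. No other vertex is a cut vertex either.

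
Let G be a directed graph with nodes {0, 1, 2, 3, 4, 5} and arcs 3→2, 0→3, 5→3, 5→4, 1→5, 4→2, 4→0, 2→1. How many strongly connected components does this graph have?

1

{0, 1, 2, 3, 4, 5} are all mutually reachable — one SCC of size 6.
That gives 1 strongly connected component.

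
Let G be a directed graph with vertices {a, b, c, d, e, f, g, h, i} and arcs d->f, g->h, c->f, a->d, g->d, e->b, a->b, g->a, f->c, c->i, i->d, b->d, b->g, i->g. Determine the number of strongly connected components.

3

{a, b, c, d, f, g, i} are all mutually reachable — one SCC of size 7.
{e} is an SCC by itself.
{h} is an SCC by itself.
That gives 3 strongly connected components.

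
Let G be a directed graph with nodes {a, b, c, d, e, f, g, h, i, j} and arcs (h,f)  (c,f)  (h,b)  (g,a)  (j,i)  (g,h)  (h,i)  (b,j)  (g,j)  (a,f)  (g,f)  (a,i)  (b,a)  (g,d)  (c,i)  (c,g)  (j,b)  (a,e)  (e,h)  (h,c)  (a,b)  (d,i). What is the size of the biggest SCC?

{a, b, c, e, g, h, j} are all mutually reachable — one SCC of size 7.
{d} is an SCC by itself.
{i} is an SCC by itself.
{f} is an SCC by itself.
The largest has 7 vertices.

7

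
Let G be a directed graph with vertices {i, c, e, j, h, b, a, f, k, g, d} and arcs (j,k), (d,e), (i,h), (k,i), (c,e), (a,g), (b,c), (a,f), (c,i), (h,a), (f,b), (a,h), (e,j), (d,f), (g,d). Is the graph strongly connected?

From d we can reach every vertex (a, b, c, d, e, f, g, h, i, j, k), and every vertex can reach d (a, b, c, d, e, f, g, h, i, j, k). So the whole graph is one strongly connected component.

Yes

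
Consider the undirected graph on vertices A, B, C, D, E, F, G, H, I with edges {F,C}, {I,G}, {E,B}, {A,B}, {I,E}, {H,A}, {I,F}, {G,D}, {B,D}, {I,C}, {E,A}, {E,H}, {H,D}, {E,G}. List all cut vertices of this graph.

Removing I increases the component count from 1 to 2, so I is a cut vertex.
By contrast removing E leaves 1 component; it is not a cut vertex. No other vertex is a cut vertex either.

I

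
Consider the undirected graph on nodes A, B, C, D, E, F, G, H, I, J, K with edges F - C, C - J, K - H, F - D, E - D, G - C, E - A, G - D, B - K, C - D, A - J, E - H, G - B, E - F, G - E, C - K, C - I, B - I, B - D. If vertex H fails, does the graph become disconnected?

No

Deleting H leaves 1 component (was 1) (its neighbors E, K remain connected to each other), so H is not a cut vertex.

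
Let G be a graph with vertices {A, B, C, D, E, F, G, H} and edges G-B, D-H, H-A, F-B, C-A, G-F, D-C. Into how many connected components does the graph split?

3

E is isolated — a component by itself.
Starting from B we can reach B, F, G. That is one component of size 3.
Starting from A we can reach A, C, D, H. That is one component of size 4.
Total: 3 components.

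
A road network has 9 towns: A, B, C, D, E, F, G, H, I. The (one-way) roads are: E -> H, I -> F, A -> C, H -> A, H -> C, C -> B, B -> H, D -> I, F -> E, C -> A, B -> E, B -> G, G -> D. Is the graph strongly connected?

From D we can reach every vertex (A, B, C, D, E, F, G, H, I), and every vertex can reach D (A, B, C, D, E, F, G, H, I). So the whole graph is one strongly connected component.

Yes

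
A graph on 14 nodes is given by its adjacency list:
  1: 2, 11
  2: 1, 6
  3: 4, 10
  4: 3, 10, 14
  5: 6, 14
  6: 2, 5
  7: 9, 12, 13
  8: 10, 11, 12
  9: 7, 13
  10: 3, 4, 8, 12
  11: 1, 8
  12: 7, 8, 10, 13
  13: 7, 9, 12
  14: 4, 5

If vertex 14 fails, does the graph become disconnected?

No

Deleting 14 leaves 1 component (was 1) (its neighbors 4, 5 remain connected to each other), so 14 is not a cut vertex.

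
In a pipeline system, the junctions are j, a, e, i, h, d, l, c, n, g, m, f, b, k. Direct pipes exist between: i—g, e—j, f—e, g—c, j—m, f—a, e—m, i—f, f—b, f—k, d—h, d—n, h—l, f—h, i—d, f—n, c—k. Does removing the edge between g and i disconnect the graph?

After removing g—i, the path g-c-k-f-i still connects them, so the edge is not a bridge.

No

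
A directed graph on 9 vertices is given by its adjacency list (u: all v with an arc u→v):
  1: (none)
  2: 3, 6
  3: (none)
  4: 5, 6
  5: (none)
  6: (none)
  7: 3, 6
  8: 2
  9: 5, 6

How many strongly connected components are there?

9

{1} is an SCC by itself.
{6} is an SCC by itself.
{2} is an SCC by itself.
{8} is an SCC by itself.
{3} is an SCC by itself.
(and 4 more singleton SCCs)
That gives 9 strongly connected components.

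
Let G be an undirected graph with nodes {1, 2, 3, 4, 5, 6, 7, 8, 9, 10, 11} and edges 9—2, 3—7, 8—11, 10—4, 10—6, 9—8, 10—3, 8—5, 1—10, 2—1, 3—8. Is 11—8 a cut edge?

Yes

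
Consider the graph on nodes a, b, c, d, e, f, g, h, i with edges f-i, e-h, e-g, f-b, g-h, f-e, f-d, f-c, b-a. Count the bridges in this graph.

6

The edges on the cycle e-g-h-e are not bridges since each lies on that cycle.
But removing b-f disconnects b from f; removing c-f disconnects c from f; removing e-f disconnects e from f; removing a-b disconnects a from b — these are bridges.
In total 6 edges are bridges.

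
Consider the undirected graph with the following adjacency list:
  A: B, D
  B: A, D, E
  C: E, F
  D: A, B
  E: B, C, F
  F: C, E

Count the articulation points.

Removing B increases the component count from 1 to 2, so B is a cut vertex.
Removing E increases the component count from 1 to 2, so E is a cut vertex.
By contrast removing D leaves 1 component; it is not a cut vertex. No other vertex is a cut vertex either.

2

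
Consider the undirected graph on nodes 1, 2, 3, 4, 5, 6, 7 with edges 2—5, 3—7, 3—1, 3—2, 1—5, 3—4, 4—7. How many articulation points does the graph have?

Removing 3 increases the component count from 2 to 3, so 3 is a cut vertex.
By contrast removing 1 leaves 2 components; it is not a cut vertex. No other vertex is a cut vertex either.

1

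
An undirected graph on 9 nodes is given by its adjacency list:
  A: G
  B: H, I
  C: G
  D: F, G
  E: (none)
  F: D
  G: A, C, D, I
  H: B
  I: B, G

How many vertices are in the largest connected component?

8

E is isolated — a component by itself.
Starting from A we can reach A, B, C, D, F, G, H, I. That is one component of size 8.
The largest has 8 vertices.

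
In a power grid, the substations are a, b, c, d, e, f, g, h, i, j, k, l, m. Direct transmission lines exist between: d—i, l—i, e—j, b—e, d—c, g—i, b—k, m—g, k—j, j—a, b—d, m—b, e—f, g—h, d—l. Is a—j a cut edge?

Removing a—j leaves no path between a and j: the component count goes from 1 to 2. So it is a bridge.

Yes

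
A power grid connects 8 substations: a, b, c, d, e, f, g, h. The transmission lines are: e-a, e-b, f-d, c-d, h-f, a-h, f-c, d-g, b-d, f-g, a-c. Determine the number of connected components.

1

Starting from a we can reach a, b, c, d, e, f, g, h. That is one component of size 8.
Total: 1 component.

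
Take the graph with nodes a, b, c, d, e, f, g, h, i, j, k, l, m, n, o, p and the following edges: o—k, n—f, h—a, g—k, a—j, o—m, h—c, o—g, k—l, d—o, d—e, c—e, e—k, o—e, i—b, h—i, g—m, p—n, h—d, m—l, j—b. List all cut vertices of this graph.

Removing h increases the component count from 2 to 3, so h is a cut vertex.
Removing n increases the component count from 2 to 3, so n is a cut vertex.
By contrast removing o leaves 2 components; it is not a cut vertex. No other vertex is a cut vertex either.

h, n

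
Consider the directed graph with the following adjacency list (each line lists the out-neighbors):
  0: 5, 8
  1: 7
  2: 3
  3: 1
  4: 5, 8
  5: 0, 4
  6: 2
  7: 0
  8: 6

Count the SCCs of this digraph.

1

{0, 1, 2, 3, 4, 5, 6, 7, 8} are all mutually reachable — one SCC of size 9.
That gives 1 strongly connected component.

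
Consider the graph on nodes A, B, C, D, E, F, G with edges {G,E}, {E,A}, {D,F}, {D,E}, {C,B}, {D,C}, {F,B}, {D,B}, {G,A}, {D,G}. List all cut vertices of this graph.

Removing D increases the component count from 1 to 2, so D is a cut vertex.
By contrast removing C leaves 1 component; it is not a cut vertex. No other vertex is a cut vertex either.

D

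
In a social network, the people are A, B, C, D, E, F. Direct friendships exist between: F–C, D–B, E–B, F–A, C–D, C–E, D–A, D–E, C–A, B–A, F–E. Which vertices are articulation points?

Removing A, for instance, still leaves 1 component. No single vertex removal increases the component count — the graph has no articulation points.

none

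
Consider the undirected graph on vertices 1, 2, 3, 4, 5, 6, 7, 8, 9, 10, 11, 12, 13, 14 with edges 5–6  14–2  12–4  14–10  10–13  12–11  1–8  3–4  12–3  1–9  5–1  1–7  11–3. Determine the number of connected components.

3

Starting from 3 we can reach 3, 4, 11, 12. That is one component of size 4.
Starting from 2 we can reach 2, 10, 13, 14. That is one component of size 4.
Starting from 1 we can reach 1, 5, 6, 7, 8, 9. That is one component of size 6.
Total: 3 components.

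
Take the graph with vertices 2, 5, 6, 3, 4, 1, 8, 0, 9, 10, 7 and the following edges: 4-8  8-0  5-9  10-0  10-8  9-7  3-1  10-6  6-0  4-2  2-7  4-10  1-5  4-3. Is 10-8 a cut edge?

No

After removing 10-8, the path 10-4-8 still connects them, so the edge is not a bridge.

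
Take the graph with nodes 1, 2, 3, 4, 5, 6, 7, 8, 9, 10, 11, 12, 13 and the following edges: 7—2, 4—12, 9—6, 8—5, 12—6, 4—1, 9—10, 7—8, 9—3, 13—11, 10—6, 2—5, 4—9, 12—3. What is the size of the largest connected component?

Starting from 11 we can reach 11, 13. That is one component of size 2.
Starting from 2 we can reach 2, 5, 7, 8. That is one component of size 4.
Starting from 1 we can reach 1, 3, 4, 6, 9, 10, 12. That is one component of size 7.
The largest has 7 vertices.

7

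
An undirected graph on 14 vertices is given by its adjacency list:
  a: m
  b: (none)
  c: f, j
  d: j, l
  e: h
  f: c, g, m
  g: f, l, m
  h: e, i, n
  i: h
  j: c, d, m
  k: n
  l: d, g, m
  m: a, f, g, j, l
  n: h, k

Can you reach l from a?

Yes

From a we can reach a, c, d, f, g, j, l, m, which includes l.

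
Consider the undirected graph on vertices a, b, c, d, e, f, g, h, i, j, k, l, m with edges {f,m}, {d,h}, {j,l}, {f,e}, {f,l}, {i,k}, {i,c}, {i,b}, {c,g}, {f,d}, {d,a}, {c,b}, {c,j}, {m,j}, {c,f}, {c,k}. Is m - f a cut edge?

After removing m - f, the path m-j-c-f still connects them, so the edge is not a bridge.

No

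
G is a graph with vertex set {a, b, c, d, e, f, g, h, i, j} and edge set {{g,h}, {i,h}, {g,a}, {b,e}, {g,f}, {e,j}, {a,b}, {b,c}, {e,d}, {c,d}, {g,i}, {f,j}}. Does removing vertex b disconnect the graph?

No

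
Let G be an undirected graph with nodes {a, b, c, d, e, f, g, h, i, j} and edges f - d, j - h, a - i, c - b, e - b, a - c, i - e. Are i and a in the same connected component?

From i we can reach a, b, c, e, i, which includes a.

Yes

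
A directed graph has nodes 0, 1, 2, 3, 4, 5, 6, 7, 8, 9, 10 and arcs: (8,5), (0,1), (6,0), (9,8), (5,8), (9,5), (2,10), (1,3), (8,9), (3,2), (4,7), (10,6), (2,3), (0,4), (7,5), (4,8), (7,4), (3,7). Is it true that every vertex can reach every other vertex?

There is no directed path from 5 to 4, so the graph is not strongly connected.

No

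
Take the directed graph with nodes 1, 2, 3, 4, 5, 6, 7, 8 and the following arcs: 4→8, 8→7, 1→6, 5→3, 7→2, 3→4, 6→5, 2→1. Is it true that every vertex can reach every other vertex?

Yes

From 4 we can reach every vertex (1, 2, 3, 4, 5, 6, 7, 8), and every vertex can reach 4 (1, 2, 3, 4, 5, 6, 7, 8). So the whole graph is one strongly connected component.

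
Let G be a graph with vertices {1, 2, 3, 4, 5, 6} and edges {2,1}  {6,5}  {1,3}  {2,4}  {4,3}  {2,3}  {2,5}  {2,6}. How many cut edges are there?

The edges on the cycle 2-6-5-2 are not bridges since each lies on that cycle.
Every edge lies on some cycle, so there are no bridges.

0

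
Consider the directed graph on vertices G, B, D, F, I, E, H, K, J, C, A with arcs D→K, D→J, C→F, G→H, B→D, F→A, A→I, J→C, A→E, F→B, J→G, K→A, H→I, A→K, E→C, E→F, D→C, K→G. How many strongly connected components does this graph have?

4

{A, B, C, D, E, F, J, K} are all mutually reachable — one SCC of size 8.
{G} is an SCC by itself.
{I} is an SCC by itself.
{H} is an SCC by itself.
That gives 4 strongly connected components.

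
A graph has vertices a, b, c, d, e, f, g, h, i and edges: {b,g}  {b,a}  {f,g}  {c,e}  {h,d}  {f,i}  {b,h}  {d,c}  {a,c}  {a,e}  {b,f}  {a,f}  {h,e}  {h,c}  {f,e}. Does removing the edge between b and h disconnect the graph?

After removing b - h, the path b-a-e-h still connects them, so the edge is not a bridge.

No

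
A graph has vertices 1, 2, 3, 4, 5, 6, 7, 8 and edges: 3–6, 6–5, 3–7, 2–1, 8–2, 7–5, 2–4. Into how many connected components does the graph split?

2

Starting from 1 we can reach 1, 2, 4, 8. That is one component of size 4.
Starting from 3 we can reach 3, 5, 6, 7. That is one component of size 4.
Total: 2 components.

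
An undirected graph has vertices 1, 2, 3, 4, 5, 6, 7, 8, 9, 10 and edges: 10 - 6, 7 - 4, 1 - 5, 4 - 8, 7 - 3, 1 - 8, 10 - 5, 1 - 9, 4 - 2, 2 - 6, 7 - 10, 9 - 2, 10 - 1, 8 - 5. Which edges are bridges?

The edges on the cycle 10-1-9-2-6-10 are not bridges since each lies on that cycle.
But removing 7 - 3 disconnects 7 from 3 — this is a bridge.

3-7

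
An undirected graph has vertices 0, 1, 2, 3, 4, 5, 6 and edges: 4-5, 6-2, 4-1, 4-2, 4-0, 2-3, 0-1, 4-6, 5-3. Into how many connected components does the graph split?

Starting from 0 we can reach 0, 1, 2, 3, 4, 5, 6. That is one component of size 7.
Total: 1 component.

1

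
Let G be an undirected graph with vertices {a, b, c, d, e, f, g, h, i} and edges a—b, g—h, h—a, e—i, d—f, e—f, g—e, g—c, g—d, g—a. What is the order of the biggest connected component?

9

Starting from a we can reach a, b, c, d, e, f, g, h, i. That is one component of size 9.
The largest has 9 vertices.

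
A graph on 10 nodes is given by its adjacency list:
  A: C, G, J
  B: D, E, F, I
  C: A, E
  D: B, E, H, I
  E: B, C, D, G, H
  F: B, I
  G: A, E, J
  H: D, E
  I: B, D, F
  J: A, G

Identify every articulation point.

Removing E increases the component count from 1 to 2, so E is a cut vertex.
By contrast removing I leaves 1 component; it is not a cut vertex. No other vertex is a cut vertex either.

E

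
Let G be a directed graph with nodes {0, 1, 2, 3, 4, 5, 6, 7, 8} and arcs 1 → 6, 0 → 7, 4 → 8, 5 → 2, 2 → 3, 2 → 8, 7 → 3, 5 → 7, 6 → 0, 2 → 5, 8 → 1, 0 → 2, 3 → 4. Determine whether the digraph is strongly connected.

From 6 we can reach every vertex (0, 1, 2, 3, 4, 5, 6, 7, 8), and every vertex can reach 6 (0, 1, 2, 3, 4, 5, 6, 7, 8). So the whole graph is one strongly connected component.

Yes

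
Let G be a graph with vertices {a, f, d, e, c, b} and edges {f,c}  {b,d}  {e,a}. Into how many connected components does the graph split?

3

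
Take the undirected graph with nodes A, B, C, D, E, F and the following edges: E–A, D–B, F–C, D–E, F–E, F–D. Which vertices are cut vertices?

Removing D increases the component count from 1 to 2, so D is a cut vertex.
Removing E increases the component count from 1 to 2, so E is a cut vertex.
Removing F increases the component count from 1 to 2, so F is a cut vertex.
By contrast removing A leaves 1 component; it is not a cut vertex. No other vertex is a cut vertex either.

D, E, F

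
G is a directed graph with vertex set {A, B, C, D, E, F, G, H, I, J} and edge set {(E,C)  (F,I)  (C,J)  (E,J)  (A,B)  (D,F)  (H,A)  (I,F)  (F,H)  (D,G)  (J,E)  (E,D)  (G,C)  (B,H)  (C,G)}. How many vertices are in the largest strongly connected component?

5

{C, D, E, G, J} are all mutually reachable — one SCC of size 5.
{A, B, H} are all mutually reachable — one SCC of size 3.
{F, I} are all mutually reachable — one SCC of size 2.
The largest has 5 vertices.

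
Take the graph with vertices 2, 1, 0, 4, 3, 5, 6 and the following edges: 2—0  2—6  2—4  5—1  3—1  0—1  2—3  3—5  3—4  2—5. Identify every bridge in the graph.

2-6

The edges on the cycle 2-3-5-1-0-2 are not bridges since each lies on that cycle.
But removing 2—6 disconnects 2 from 6 — this is a bridge.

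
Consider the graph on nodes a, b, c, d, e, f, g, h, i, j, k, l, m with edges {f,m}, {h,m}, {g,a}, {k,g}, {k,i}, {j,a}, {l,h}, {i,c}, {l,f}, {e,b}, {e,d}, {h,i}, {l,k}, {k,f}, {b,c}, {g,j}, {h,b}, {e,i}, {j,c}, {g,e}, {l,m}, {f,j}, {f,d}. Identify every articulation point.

Removing j, for instance, still leaves 1 component. No single vertex removal increases the component count — the graph has no articulation points.

none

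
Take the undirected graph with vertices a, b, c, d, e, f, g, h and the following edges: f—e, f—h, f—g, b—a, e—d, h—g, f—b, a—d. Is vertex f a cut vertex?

Deleting f raises the number of components from 2 to 3, so f is a cut vertex.

Yes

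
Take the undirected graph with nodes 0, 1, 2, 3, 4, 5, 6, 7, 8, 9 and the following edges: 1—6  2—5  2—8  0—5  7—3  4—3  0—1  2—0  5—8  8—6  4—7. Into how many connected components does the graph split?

3

9 is isolated — a component by itself.
Starting from 3 we can reach 3, 4, 7. That is one component of size 3.
Starting from 0 we can reach 0, 1, 2, 5, 6, 8. That is one component of size 6.
Total: 3 components.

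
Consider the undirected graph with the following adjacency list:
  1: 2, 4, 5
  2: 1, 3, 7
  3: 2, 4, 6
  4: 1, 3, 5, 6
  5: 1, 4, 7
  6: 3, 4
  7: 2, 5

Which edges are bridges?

none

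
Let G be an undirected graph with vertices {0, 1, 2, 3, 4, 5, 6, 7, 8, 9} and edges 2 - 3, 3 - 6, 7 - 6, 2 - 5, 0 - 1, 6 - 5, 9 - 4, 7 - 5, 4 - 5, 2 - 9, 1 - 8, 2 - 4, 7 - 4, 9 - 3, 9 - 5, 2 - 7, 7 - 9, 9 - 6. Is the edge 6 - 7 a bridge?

No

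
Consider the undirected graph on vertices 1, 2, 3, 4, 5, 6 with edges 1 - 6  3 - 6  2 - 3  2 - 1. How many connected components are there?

4 is isolated — a component by itself.
5 is isolated — a component by itself.
Starting from 1 we can reach 1, 2, 3, 6. That is one component of size 4.
Total: 3 components.

3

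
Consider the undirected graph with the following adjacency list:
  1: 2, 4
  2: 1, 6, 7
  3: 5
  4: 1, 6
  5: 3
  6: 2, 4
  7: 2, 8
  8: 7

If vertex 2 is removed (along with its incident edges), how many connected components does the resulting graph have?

3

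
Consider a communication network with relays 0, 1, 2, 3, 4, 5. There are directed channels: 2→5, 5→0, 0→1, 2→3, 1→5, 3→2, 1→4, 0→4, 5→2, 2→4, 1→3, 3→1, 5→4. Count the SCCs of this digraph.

{0, 1, 2, 3, 5} are all mutually reachable — one SCC of size 5.
{4} is an SCC by itself.
That gives 2 strongly connected components.

2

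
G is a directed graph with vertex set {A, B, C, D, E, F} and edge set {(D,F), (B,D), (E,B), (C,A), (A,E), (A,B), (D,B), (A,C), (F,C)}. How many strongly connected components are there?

1

{A, B, C, D, E, F} are all mutually reachable — one SCC of size 6.
That gives 1 strongly connected component.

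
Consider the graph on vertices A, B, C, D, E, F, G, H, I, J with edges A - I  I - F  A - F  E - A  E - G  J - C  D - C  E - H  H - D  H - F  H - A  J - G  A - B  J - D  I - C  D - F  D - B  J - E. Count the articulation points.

Removing D, for instance, still leaves 1 component. No single vertex removal increases the component count — the graph has no articulation points.

0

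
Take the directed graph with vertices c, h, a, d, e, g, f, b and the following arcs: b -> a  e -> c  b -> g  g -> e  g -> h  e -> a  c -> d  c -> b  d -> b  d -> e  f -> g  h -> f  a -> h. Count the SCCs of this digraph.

{a, b, c, d, e, f, g, h} are all mutually reachable — one SCC of size 8.
That gives 1 strongly connected component.

1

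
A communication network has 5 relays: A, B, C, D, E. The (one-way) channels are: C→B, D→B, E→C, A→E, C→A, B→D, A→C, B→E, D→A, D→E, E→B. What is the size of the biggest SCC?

{A, B, C, D, E} are all mutually reachable — one SCC of size 5.
The largest has 5 vertices.

5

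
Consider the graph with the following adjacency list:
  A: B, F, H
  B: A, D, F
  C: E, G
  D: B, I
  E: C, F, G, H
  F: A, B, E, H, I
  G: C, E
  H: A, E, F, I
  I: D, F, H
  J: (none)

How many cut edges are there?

The edges on the cycle E-G-C-E are not bridges since each lies on that cycle.
Every edge lies on some cycle, so there are no bridges.

0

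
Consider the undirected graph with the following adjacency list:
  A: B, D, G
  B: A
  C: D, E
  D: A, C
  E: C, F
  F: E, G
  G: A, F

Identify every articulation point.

A

Removing A increases the component count from 1 to 2, so A is a cut vertex.
By contrast removing F leaves 1 component; it is not a cut vertex. No other vertex is a cut vertex either.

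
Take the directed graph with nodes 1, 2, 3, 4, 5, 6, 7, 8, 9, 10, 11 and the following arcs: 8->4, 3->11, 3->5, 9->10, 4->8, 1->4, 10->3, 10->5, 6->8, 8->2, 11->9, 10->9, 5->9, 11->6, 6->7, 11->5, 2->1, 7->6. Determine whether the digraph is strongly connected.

No

There is no directed path from 8 to 11, so the graph is not strongly connected.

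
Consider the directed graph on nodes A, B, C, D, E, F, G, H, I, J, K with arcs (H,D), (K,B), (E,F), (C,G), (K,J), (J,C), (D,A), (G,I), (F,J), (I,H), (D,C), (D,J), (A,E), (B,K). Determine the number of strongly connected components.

2

{A, C, D, E, F, G, H, I, J} are all mutually reachable — one SCC of size 9.
{B, K} are all mutually reachable — one SCC of size 2.
That gives 2 strongly connected components.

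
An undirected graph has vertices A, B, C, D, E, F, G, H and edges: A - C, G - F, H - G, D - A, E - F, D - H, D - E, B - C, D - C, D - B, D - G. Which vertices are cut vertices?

D

Removing D increases the component count from 1 to 2, so D is a cut vertex.
By contrast removing C leaves 1 component; it is not a cut vertex. No other vertex is a cut vertex either.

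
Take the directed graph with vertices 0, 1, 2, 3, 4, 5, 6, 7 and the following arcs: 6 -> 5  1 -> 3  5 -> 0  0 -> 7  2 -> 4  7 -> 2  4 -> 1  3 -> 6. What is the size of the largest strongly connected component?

{0, 1, 2, 3, 4, 5, 6, 7} are all mutually reachable — one SCC of size 8.
The largest has 8 vertices.

8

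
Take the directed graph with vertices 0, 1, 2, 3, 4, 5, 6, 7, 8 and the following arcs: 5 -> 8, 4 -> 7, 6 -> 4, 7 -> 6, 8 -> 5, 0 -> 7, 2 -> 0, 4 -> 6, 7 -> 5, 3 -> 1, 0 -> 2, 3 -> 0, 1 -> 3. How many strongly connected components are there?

{4, 6, 7} are all mutually reachable — one SCC of size 3.
{1, 3} are all mutually reachable — one SCC of size 2.
{5, 8} are all mutually reachable — one SCC of size 2.
{0, 2} are all mutually reachable — one SCC of size 2.
That gives 4 strongly connected components.

4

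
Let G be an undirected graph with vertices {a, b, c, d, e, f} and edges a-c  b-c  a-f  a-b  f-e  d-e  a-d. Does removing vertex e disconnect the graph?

No

Deleting e leaves 1 component (was 1) (its neighbors d, f remain connected to each other), so e is not a cut vertex.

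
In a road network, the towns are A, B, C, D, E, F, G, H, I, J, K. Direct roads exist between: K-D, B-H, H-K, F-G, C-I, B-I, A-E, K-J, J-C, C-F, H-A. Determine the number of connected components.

Starting from A we can reach A, B, C, D, E, F, G, H, I, J, K. That is one component of size 11.
Total: 1 component.

1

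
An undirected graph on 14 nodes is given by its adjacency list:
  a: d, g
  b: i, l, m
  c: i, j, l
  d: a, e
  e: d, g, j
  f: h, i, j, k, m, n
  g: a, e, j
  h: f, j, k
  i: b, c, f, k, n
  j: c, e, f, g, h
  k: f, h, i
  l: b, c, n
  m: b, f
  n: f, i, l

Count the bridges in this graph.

The edges on the cycle j-c-l-n-f-j are not bridges since each lies on that cycle.
Every edge lies on some cycle, so there are no bridges.

0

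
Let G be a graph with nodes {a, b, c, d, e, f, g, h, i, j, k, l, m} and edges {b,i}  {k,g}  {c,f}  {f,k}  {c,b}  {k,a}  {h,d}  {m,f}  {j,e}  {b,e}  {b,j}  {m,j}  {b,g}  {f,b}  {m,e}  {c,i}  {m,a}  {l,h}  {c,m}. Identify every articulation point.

Removing h increases the component count from 2 to 3, so h is a cut vertex.
By contrast removing e leaves 2 components; it is not a cut vertex. No other vertex is a cut vertex either.

h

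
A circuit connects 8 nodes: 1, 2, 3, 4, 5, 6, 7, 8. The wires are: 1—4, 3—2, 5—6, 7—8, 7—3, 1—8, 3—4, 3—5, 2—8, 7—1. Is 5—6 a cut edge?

Yes

Removing 5—6 leaves no path between 5 and 6: the component count goes from 1 to 2. So it is a bridge.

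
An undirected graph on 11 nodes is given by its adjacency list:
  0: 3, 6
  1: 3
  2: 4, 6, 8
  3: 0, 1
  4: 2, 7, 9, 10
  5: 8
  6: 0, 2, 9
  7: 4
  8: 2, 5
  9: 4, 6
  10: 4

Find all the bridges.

0-3, 0-6, 1-3, 10-4, 2-8, 4-7, 5-8

The edges on the cycle 6-9-4-2-6 are not bridges since each lies on that cycle.
But removing 10-4 disconnects 10 from 4; removing 1-3 disconnects 1 from 3; removing 0-3 disconnects 0 from 3; removing 2-8 disconnects 2 from 8 — these are bridges.
In total 7 edges are bridges.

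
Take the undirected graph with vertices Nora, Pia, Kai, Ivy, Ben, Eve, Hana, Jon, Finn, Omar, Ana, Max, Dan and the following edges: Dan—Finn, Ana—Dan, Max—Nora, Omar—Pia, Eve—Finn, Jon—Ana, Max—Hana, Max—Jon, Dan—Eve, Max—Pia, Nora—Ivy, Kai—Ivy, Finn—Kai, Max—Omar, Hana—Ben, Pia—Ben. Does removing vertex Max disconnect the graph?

Deleting Max raises the number of components from 1 to 2, so Max is a cut vertex.

Yes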